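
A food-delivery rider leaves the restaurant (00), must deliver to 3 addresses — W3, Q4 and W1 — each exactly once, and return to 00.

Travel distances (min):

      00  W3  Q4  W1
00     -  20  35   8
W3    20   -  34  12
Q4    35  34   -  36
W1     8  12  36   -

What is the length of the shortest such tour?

Minimum total distance: 89 min.

There are 3 distinct closed tours to check (reversals are equivalent).
00→W3→Q4→W1→00: 20+34+36+8 = 98
00→W3→W1→Q4→00: 20+12+36+35 = 103
00→Q4→W3→W1→00: 35+34+12+8 = 89
The minimum is 89.
One optimal route: 00 → Q4 → W3 → W1 → 00 (or its reverse).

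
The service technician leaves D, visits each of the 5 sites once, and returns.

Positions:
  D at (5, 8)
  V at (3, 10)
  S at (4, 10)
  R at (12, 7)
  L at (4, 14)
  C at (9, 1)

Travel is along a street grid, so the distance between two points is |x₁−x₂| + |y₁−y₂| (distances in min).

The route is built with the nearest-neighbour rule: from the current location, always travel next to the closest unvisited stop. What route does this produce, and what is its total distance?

From D: distances to unvisited — S=3, V=4, L=7, R=8, C=11. Nearest is S (3).
From S: distances to unvisited — V=1, L=4, R=11, C=14. Nearest is V (1).
From V: distances to unvisited — L=5, R=12, C=15. Nearest is L (5).
From L: distances to unvisited — R=15, C=18. Nearest is R (15).
From R: distances to unvisited — C=9. Nearest is C (9).
Return C→D: 11.
Total = 3 + 1 + 5 + 15 + 9 + 11 = 44.

Nearest-neighbour total = 44 min; route D → S → V → L → R → C → D.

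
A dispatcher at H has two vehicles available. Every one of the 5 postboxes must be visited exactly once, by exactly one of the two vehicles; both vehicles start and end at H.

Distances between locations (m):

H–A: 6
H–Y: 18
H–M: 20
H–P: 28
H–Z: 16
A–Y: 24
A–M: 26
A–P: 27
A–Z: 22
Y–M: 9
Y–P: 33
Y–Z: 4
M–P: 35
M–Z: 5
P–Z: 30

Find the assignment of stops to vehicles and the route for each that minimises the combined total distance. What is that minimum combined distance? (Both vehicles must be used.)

102 m — the smallest possible combined total.

There are 2^4 − 1 = 15 ways to divide the 5 stops into two non-empty groups. For each, the best each vehicle can do is its own shortest tour through its group:
  {A} + {Y, M, P, Z}: 12 + 90 = 102
  {Y} + {A, M, P, Z}: 36 + 88 = 124
  {A, Y} + {M, P, Z}: 48 + 83 = 131
  {M} + {A, Y, P, Z}: 40 + 85 = 125
  {A, M} + {Y, P, Z}: 52 + 80 = 132
  {Y, M} + {A, P, Z}: 47 + 79 = 126
  … (15 splits in total)
Best: vehicle 1 H → A → H = 12; vehicle 2 H → Y → M → Z → P → H = 90; combined 102.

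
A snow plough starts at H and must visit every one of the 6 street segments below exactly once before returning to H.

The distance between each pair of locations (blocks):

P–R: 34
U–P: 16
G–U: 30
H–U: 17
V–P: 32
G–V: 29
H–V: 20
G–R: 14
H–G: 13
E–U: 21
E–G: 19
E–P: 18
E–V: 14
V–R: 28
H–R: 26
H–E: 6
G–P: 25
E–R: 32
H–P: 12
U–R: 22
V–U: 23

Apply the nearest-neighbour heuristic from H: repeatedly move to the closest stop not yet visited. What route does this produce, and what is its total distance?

From H: distances to unvisited — E=6, P=12, G=13, U=17, V=20, R=26. Nearest is E (6).
From E: distances to unvisited — V=14, P=18, G=19, U=21, R=32. Nearest is V (14).
From V: distances to unvisited — U=23, R=28, G=29, P=32. Nearest is U (23).
From U: distances to unvisited — P=16, R=22, G=30. Nearest is P (16).
From P: distances to unvisited — G=25, R=34. Nearest is G (25).
From G: distances to unvisited — R=14. Nearest is R (14).
Return R→H: 26.
Total = 6 + 14 + 23 + 16 + 25 + 14 + 26 = 124.

Total distance 124 blocks via the nearest-neighbour route H → E → V → U → P → G → R → H.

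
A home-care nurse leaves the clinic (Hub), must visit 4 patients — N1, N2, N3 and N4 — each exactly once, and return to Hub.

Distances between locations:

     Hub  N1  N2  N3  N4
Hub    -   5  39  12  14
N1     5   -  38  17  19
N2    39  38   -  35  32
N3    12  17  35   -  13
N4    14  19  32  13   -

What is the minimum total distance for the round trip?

Hub - N1 - N2 - N3 - N4 - Hub: 5+38+35+13+14 = 105
Hub - N1 - N2 - N4 - N3 - Hub: 5+38+32+13+12 = 100
Hub - N1 - N3 - N2 - N4 - Hub: 5+17+35+32+14 = 103
Hub - N1 - N3 - N4 - N2 - Hub: 5+17+13+32+39 = 106
Hub - N1 - N4 - N2 - N3 - Hub: 5+19+32+35+12 = 103
Hub - N1 - N4 - N3 - N2 - Hub: 5+19+13+35+39 = 111
Hub - N2 - N1 - N3 - N4 - Hub: 39+38+17+13+14 = 121
Hub - N2 - N1 - N4 - N3 - Hub: 39+38+19+13+12 = 121
Hub - N2 - N3 - N1 - N4 - Hub: 39+35+17+19+14 = 124
Hub - N2 - N4 - N1 - N3 - Hub: 39+32+19+17+12 = 119
Hub - N3 - N1 - N2 - N4 - Hub: 12+17+38+32+14 = 113
Hub - N3 - N2 - N1 - N4 - Hub: 12+35+38+19+14 = 118
The minimum is 100.
One optimal route: Hub → N1 → N2 → N4 → N3 → Hub (or its reverse).

Shortest round trip = 100.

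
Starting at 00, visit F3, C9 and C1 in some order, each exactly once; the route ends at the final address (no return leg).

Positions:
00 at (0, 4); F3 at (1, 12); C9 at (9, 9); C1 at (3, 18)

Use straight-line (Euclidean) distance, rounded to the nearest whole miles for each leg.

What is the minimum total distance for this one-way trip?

There are 3! = 6 possible orderings.
00 → F3 → C9 → C1: 8+9+11 = 28
00 → F3 → C1 → C9: 8+6+11 = 25
00 → C9 → F3 → C1: 10+9+6 = 25
00 → C9 → C1 → F3: 10+11+6 = 27
00 → C1 → F3 → C9: 14+6+9 = 29
00 → C1 → C9 → F3: 14+11+9 = 34
The minimum is 25.
One shortest path: 00 → F3 → C1 → C9.

Shortest open route: 25 miles.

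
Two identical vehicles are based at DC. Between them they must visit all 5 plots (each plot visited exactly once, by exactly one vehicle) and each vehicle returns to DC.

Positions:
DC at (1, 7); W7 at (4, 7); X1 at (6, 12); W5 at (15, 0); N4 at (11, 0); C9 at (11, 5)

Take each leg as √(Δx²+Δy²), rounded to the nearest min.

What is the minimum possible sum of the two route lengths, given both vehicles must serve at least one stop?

Minimum combined distance: 44 min.

Try each way of splitting the stops between the two vehicles (each non-empty) and, for each split, find the best tour for each vehicle:
  {W7} + {X1, W5, N4, C9}: 6 + 38 = 44
  {X1} + {W7, W5, N4, C9}: 14 + 32 = 46
  {W7, X1} + {W5, N4, C9}: 15 + 32 = 47
  {W5} + {W7, X1, N4, C9}: 32 + 34 = 66
  {W7, W5} + {X1, N4, C9}: 32 + 33 = 65
  {X1, W5} + {W7, N4, C9}: 38 + 27 = 65
  … (15 splits in total)
Best: vehicle 1 DC → W7 → DC = 6; vehicle 2 DC → X1 → C9 → W5 → N4 → DC = 38; combined 44.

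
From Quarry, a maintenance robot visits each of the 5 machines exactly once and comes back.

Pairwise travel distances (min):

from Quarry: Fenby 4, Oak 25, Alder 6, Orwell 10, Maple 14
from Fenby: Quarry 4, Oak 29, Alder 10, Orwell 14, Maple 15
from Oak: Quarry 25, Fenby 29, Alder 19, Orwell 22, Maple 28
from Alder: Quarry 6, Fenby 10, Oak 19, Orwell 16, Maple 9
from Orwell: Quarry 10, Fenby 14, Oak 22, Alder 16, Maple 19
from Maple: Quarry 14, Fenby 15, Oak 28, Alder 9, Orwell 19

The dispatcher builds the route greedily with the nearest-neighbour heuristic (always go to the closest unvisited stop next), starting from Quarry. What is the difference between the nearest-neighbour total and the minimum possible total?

Excess over optimum: 10 min.

Quarry: Fenby=4, Alder=6, Orwell=10, Maple=14, Oak=25 ⇒ Fenby
Fenby: Alder=10, Orwell=14, Maple=15, Oak=29 ⇒ Alder
Alder: Maple=9, Orwell=16, Oak=19 ⇒ Maple
Maple: Orwell=19, Oak=28 ⇒ Orwell
Orwell: Oak=22 ⇒ Oak
NN route Quarry → Fenby → Alder → Maple → Orwell → Oak → Quarry costs 89.
Optimal: Quarry → Fenby → Maple → Alder → Oak → Orwell → Quarry costs 79 (by enumerating all 60 distinct tours).
Excess = 89 − 79 = 10.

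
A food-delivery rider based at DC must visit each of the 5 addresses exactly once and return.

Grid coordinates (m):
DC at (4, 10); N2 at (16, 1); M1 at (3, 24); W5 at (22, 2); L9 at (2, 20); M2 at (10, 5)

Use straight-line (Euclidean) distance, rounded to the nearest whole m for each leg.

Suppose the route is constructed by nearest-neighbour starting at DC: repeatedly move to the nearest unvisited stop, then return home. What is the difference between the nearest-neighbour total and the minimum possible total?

From DC: M2=8, L9=10, M1=14, N2=15, W5=20 → choose M2 (8).
From M2: N2=7, W5=12, L9=17, M1=20 → choose N2 (7).
From N2: W5=6, L9=24, M1=26 → choose W5 (6).
From W5: L9=27, M1=29 → choose L9 (27).
From L9: M1=4 → choose M1 (4).
NN route DC → M2 → N2 → W5 → L9 → M1 → DC costs 66.
Optimal: DC → L9 → M1 → W5 → N2 → M2 → DC costs 64 (by enumerating all 60 distinct tours).
Excess = 66 − 64 = 2.

Excess over optimum: 2 m.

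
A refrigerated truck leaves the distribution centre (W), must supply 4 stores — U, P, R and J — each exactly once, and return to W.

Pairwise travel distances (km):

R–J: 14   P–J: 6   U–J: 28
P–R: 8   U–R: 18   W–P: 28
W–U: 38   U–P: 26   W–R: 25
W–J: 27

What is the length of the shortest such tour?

Minimum total distance: 97 km.

There are 12 distinct closed tours to check (reversals are equivalent).
W→U→P→R→J→W: 38+26+8+14+27 = 113
W→U→P→J→R→W: 38+26+6+14+25 = 109
W→U→R→P→J→W: 38+18+8+6+27 = 97
W→U→R→J→P→W: 38+18+14+6+28 = 104
W→U→J→P→R→W: 38+28+6+8+25 = 105
W→U→J→R→P→W: 38+28+14+8+28 = 116
W→P→U→R→J→W: 28+26+18+14+27 = 113
W→P→U→J→R→W: 28+26+28+14+25 = 121
W→P→R→U→J→W: 28+8+18+28+27 = 109
W→P→J→U→R→W: 28+6+28+18+25 = 105
W→R→U→P→J→W: 25+18+26+6+27 = 102
W→R→P→U→J→W: 25+8+26+28+27 = 114
The minimum is 97.
One optimal route: W → U → R → P → J → W (or its reverse).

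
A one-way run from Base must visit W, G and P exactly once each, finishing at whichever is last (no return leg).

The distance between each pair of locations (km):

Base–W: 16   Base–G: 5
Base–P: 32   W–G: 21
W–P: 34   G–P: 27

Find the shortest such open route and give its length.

Shortest open route: 60 km.

There are 3! = 6 possible orderings.
Base - W - G - P: 16+21+27 = 64
Base - W - P - G: 16+34+27 = 77
Base - G - W - P: 5+21+34 = 60
Base - G - P - W: 5+27+34 = 66
Base - P - W - G: 32+34+21 = 87
Base - P - G - W: 32+27+21 = 80
The minimum is 60.
One shortest path: Base → G → W → P.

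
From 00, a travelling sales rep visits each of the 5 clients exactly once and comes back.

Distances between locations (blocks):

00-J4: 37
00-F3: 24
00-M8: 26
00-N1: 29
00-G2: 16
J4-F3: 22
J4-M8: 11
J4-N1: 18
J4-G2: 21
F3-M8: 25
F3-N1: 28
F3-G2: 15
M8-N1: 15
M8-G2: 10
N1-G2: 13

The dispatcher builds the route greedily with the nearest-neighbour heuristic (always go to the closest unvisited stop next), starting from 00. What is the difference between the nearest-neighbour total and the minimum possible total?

Excess over optimum: 6 blocks.

From 00: G2=16, F3=24, M8=26, N1=29, J4=37 → choose G2 (16).
From G2: M8=10, N1=13, F3=15, J4=21 → choose M8 (10).
From M8: J4=11, N1=15, F3=25 → choose J4 (11).
From J4: N1=18, F3=22 → choose N1 (18).
From N1: F3=28 → choose F3 (28).
NN route 00 → G2 → M8 → J4 → N1 → F3 → 00 costs 107.
Optimal: 00 → F3 → J4 → M8 → N1 → G2 → 00 costs 101 (by enumerating all 60 distinct tours).
Excess = 107 − 101 = 6.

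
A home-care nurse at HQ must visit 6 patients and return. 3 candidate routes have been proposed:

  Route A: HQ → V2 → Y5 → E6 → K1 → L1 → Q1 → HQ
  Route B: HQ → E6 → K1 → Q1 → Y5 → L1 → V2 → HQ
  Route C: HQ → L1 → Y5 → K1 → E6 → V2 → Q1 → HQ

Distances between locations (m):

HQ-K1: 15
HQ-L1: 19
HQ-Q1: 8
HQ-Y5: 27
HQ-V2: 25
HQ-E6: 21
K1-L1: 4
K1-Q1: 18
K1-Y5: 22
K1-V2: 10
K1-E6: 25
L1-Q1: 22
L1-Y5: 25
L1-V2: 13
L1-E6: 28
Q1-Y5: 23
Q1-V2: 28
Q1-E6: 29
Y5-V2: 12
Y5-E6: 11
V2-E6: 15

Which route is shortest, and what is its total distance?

Route A: 25 + 12 + 11 + 25 + 4 + 22 + 8 = 107
Route B: 21 + 25 + 18 + 23 + 25 + 13 + 25 = 150
Route C: 19 + 25 + 22 + 25 + 15 + 28 + 8 = 142

107 m — Route A is the shortest.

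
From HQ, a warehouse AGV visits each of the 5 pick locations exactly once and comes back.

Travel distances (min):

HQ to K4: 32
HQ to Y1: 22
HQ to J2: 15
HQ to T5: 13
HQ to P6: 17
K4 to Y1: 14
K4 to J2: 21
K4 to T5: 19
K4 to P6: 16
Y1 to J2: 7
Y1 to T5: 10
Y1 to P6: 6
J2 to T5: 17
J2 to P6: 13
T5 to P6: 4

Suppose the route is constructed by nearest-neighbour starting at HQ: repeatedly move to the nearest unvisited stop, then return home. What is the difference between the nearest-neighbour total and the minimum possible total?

From HQ: T5=13, J2=15, P6=17, Y1=22, K4=32 → choose T5 (13).
From T5: P6=4, Y1=10, J2=17, K4=19 → choose P6 (4).
From P6: Y1=6, J2=13, K4=16 → choose Y1 (6).
From Y1: J2=7, K4=14 → choose J2 (7).
From J2: K4=21 → choose K4 (21).
NN route HQ → T5 → P6 → Y1 → J2 → K4 → HQ costs 83.
Optimal: HQ → J2 → Y1 → K4 → P6 → T5 → HQ costs 69 (by enumerating all 60 distinct tours).
Excess = 83 − 69 = 14.

The nearest-neighbour route is 14 min longer than optimal.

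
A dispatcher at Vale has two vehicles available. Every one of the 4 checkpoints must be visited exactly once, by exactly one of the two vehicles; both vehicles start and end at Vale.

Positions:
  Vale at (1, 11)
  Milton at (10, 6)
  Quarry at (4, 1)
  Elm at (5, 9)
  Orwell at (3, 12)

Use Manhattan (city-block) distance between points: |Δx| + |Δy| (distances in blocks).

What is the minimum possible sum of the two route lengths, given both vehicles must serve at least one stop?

44 blocks — the smallest possible combined total.

There are 2^3 − 1 = 7 ways to divide the 4 stops into two non-empty groups. For each, the best each vehicle can do is its own shortest tour through its group:
  {Milton} + {Quarry, Elm, Orwell}: 28 + 30 = 58
  {Quarry} + {Milton, Elm, Orwell}: 26 + 30 = 56
  {Milton, Quarry} + {Elm, Orwell}: 38 + 14 = 52
  {Elm} + {Milton, Quarry, Orwell}: 12 + 40 = 52
  {Milton, Elm} + {Quarry, Orwell}: 28 + 28 = 56
  {Quarry, Elm} + {Milton, Orwell}: 28 + 30 = 58
  … (7 splits in total)
  {Milton, Quarry, Elm} + {Orwell}: 38 + 6 = 44  ← best
Best: vehicle 1 Vale → Quarry → Milton → Elm → Vale = 38; vehicle 2 Vale → Orwell → Vale = 6; combined 44.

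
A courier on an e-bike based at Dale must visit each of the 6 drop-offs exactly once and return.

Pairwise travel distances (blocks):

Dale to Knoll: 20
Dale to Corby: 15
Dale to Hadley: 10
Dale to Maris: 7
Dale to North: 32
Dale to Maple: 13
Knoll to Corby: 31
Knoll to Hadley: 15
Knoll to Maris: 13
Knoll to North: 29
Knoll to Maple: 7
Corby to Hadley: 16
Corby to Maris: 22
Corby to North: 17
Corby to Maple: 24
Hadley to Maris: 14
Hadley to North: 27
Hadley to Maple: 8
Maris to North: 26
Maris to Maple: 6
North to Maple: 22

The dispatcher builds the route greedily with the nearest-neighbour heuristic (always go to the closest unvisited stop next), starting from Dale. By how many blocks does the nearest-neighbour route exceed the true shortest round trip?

The nearest-neighbour route is 8 blocks longer than optimal.

Dale: Maris=7, Hadley=10, Maple=13, Corby=15, Knoll=20, North=32 ⇒ Maris
Maris: Maple=6, Knoll=13, Hadley=14, Corby=22, North=26 ⇒ Maple
Maple: Knoll=7, Hadley=8, North=22, Corby=24 ⇒ Knoll
Knoll: Hadley=15, North=29, Corby=31 ⇒ Hadley
Hadley: Corby=16, North=27 ⇒ Corby
Corby: North=17 ⇒ North
NN route Dale → Maris → Maple → Knoll → Hadley → Corby → North → Dale costs 100.
Optimal: Dale → Hadley → Corby → North → Knoll → Maple → Maris → Dale costs 92 (by enumerating all 360 distinct tours).
Excess = 100 − 92 = 8.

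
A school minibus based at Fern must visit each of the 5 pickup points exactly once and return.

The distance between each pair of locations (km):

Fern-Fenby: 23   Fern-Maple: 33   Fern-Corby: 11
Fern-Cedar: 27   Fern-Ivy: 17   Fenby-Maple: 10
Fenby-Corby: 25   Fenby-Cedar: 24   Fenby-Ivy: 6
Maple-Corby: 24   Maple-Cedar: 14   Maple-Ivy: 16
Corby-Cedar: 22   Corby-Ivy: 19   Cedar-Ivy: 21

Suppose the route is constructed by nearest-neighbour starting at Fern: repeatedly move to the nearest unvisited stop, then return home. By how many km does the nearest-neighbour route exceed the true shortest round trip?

Fern: Corby=11, Ivy=17, Fenby=23, Cedar=27, Maple=33 ⇒ Corby
Corby: Ivy=19, Cedar=22, Maple=24, Fenby=25 ⇒ Ivy
Ivy: Fenby=6, Maple=16, Cedar=21 ⇒ Fenby
Fenby: Maple=10, Cedar=24 ⇒ Maple
Maple: Cedar=14 ⇒ Cedar
NN route Fern → Corby → Ivy → Fenby → Maple → Cedar → Fern costs 87.
Optimal: Fern → Corby → Cedar → Maple → Fenby → Ivy → Fern costs 80 (by enumerating all 60 distinct tours).
Excess = 87 − 80 = 7.

Excess over optimum: 7 km.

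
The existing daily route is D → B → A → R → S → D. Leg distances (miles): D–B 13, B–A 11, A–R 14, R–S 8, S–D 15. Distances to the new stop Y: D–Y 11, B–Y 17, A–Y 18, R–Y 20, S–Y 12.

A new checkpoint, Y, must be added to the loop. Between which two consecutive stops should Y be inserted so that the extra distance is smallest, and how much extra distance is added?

Insertion cost between consecutive stops i–j is d(i,Y) + d(Y,j) − d(i,j):
  between D and B: 11 + 17 − 13 = 15
  between B and A: 17 + 18 − 11 = 24
  between A and R: 18 + 20 − 14 = 24
  between R and S: 20 + 12 − 8 = 24
  between S and D: 12 + 11 − 15 = 8
Cheapest insertion is between S and D, adding 8.
New total = 61 + 8 = 69.

Minimum extra distance: 8 miles, inserting Y between S and D.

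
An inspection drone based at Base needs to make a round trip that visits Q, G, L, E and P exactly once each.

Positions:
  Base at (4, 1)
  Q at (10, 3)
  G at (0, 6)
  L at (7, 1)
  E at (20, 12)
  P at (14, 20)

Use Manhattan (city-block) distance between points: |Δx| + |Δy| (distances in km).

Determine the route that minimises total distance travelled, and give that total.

With 5 stops there are 5!/2 = 60 distinct round trips (a route and its reverse cost the same).
Base → Q → G → L → E → P → Base: 8+13+12+24+14+29 = 100
Base → Q → G → L → P → E → Base: 8+13+12+26+14+27 = 100
Base → Q → G → E → L → P → Base: 8+13+26+24+26+29 = 126
Base → Q → G → E → P → L → Base: 8+13+26+14+26+3 = 90
Base → Q → G → P → L → E → Base: 8+13+28+26+24+27 = 126
Base → Q → G → P → E → L → Base: 8+13+28+14+24+3 = 90
Base → Q → L → G → E → P → Base: 8+5+12+26+14+29 = 94
Base → Q → L → G → P → E → Base: 8+5+12+28+14+27 = 94
Base → Q → L → E → G → P → Base: 8+5+24+26+28+29 = 120
Base → Q → L → E → P → G → Base: 8+5+24+14+28+9 = 88
Base → Q → L → P → G → E → Base: 8+5+26+28+26+27 = 120
Base → Q → L → P → E → G → Base: 8+5+26+14+26+9 = 88
Base → Q → E → G → L → P → Base: 8+19+26+12+26+29 = 120
Base → Q → E → G → P → L → Base: 8+19+26+28+26+3 = 110
… (46 more)
Base → G → E → P → Q → L → Base: 9+26+14+21+5+3 = 78  ← best
The minimum is 78.
One optimal route: Base → G → E → P → Q → L → Base (or its reverse).

Minimum total distance: 78 km.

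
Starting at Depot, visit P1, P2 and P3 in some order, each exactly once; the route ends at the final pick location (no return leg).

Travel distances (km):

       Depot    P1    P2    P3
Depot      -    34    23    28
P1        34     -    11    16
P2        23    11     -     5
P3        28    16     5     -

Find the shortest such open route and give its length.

There are 3! = 6 possible orderings.
Depot→P1→P2→P3: 34+11+5 = 50
Depot→P1→P3→P2: 34+16+5 = 55
Depot→P2→P1→P3: 23+11+16 = 50
Depot→P2→P3→P1: 23+5+16 = 44
Depot→P3→P1→P2: 28+16+11 = 55
Depot→P3→P2→P1: 28+5+11 = 44
The minimum is 44.
One shortest path: Depot → P2 → P3 → P1.

Minimum one-way distance = 44 km.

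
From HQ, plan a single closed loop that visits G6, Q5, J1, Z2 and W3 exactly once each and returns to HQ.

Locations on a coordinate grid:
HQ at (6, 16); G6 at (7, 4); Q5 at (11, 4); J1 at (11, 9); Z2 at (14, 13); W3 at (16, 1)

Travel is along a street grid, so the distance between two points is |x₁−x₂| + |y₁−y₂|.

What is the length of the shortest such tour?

There are 60 distinct closed tours to check (reversals are equivalent).
HQ → G6 → Q5 → J1 → Z2 → W3 → HQ: 13+4+5+7+14+25 = 68
HQ → G6 → Q5 → J1 → W3 → Z2 → HQ: 13+4+5+13+14+11 = 60
HQ → G6 → Q5 → Z2 → J1 → W3 → HQ: 13+4+12+7+13+25 = 74
HQ → G6 → Q5 → Z2 → W3 → J1 → HQ: 13+4+12+14+13+12 = 68
HQ → G6 → Q5 → W3 → J1 → Z2 → HQ: 13+4+8+13+7+11 = 56
HQ → G6 → Q5 → W3 → Z2 → J1 → HQ: 13+4+8+14+7+12 = 58
HQ → G6 → J1 → Q5 → Z2 → W3 → HQ: 13+9+5+12+14+25 = 78
HQ → G6 → J1 → Q5 → W3 → Z2 → HQ: 13+9+5+8+14+11 = 60
HQ → G6 → J1 → Z2 → Q5 → W3 → HQ: 13+9+7+12+8+25 = 74
HQ → G6 → J1 → Z2 → W3 → Q5 → HQ: 13+9+7+14+8+17 = 68
HQ → G6 → J1 → W3 → Q5 → Z2 → HQ: 13+9+13+8+12+11 = 66
HQ → G6 → J1 → W3 → Z2 → Q5 → HQ: 13+9+13+14+12+17 = 78
HQ → G6 → Z2 → Q5 → J1 → W3 → HQ: 13+16+12+5+13+25 = 84
HQ → G6 → Z2 → Q5 → W3 → J1 → HQ: 13+16+12+8+13+12 = 74
… (46 more)
The minimum is 56.
One optimal route: HQ → G6 → Q5 → W3 → J1 → Z2 → HQ (or its reverse).

Minimum total distance: 56.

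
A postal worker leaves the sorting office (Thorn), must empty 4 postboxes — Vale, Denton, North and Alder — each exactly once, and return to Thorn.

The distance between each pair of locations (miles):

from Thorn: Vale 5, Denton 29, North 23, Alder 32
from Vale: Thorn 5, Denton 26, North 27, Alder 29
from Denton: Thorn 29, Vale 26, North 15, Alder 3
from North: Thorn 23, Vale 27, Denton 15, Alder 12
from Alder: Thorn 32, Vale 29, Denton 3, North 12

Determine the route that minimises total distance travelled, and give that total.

There are 12 distinct closed tours to check (reversals are equivalent).
Thorn→Vale→Denton→North→Alder→Thorn: 5+26+15+12+32 = 90
Thorn→Vale→Denton→Alder→North→Thorn: 5+26+3+12+23 = 69
Thorn→Vale→North→Denton→Alder→Thorn: 5+27+15+3+32 = 82
Thorn→Vale→North→Alder→Denton→Thorn: 5+27+12+3+29 = 76
Thorn→Vale→Alder→Denton→North→Thorn: 5+29+3+15+23 = 75
Thorn→Vale→Alder→North→Denton→Thorn: 5+29+12+15+29 = 90
Thorn→Denton→Vale→North→Alder→Thorn: 29+26+27+12+32 = 126
Thorn→Denton→Vale→Alder→North→Thorn: 29+26+29+12+23 = 119
Thorn→Denton→North→Vale→Alder→Thorn: 29+15+27+29+32 = 132
Thorn→Denton→Alder→Vale→North→Thorn: 29+3+29+27+23 = 111
Thorn→North→Vale→Denton→Alder→Thorn: 23+27+26+3+32 = 111
Thorn→North→Denton→Vale→Alder→Thorn: 23+15+26+29+32 = 125
The minimum is 69.
One optimal route: Thorn → Vale → Denton → Alder → North → Thorn (or its reverse).

Shortest round trip = 69 miles.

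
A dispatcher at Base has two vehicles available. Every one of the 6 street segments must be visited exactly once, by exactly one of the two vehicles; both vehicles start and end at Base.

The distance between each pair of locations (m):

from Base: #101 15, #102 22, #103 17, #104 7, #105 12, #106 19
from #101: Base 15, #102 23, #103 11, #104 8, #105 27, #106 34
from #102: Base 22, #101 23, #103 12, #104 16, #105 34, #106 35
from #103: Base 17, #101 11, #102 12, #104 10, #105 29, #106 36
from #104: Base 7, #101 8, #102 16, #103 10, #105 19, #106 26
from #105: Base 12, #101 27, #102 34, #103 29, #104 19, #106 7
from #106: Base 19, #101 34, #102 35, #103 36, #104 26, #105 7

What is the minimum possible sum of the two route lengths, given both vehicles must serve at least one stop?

98 m — the smallest possible combined total.

Try each way of splitting the stops between the two vehicles (each non-empty) and, for each split, find the best tour for each vehicle:
  {#101} + {#102, #103, #104, #105, #106}: 30 + 83 = 113
  {#102} + {#101, #103, #104, #105, #106}: 44 + 81 = 125
  {#101, #102} + {#103, #104, #105, #106}: 60 + 72 = 132
  {#103} + {#101, #102, #104, #105, #106}: 34 + 92 = 126
  {#101, #103} + {#102, #104, #105, #106}: 43 + 77 = 120
  {#102, #103} + {#101, #104, #105, #106}: 51 + 68 = 119
  … (31 splits in total)
  {#101, #102, #103, #104} + {#105, #106}: 60 + 38 = 98  ← best
Best: vehicle 1 Base → #102 → #103 → #101 → #104 → Base = 60; vehicle 2 Base → #105 → #106 → Base = 38; combined 98.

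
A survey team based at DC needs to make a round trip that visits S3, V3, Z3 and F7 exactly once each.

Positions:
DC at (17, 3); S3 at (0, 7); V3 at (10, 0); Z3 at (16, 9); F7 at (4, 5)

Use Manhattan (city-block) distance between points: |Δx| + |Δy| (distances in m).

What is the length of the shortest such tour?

With 4 stops there are 4!/2 = 12 distinct round trips (a route and its reverse cost the same).
DC→S3→V3→Z3→F7→DC: 21+17+15+16+15 = 84
DC→S3→V3→F7→Z3→DC: 21+17+11+16+7 = 72
DC→S3→Z3→V3→F7→DC: 21+18+15+11+15 = 80
DC→S3→Z3→F7→V3→DC: 21+18+16+11+10 = 76
DC→S3→F7→V3→Z3→DC: 21+6+11+15+7 = 60
DC→S3→F7→Z3→V3→DC: 21+6+16+15+10 = 68
DC→V3→S3→Z3→F7→DC: 10+17+18+16+15 = 76
DC→V3→S3→F7→Z3→DC: 10+17+6+16+7 = 56
DC→V3→Z3→S3→F7→DC: 10+15+18+6+15 = 64
DC→V3→F7→S3→Z3→DC: 10+11+6+18+7 = 52
DC→Z3→S3→V3→F7→DC: 7+18+17+11+15 = 68
DC→Z3→V3→S3→F7→DC: 7+15+17+6+15 = 60
The minimum is 52.
One optimal route: DC → V3 → F7 → S3 → Z3 → DC (or its reverse).

52 m — the shortest possible round trip.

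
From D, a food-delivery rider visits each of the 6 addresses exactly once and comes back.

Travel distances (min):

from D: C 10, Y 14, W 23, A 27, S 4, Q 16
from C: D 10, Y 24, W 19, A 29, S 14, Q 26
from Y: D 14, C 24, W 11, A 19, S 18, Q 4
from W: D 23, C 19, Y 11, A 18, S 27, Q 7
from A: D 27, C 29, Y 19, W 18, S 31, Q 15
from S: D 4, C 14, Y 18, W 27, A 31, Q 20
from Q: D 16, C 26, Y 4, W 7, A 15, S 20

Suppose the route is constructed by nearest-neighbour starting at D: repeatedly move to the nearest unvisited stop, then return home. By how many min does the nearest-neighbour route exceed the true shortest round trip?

Excess over optimum: 6 min.

D: S=4, C=10, Y=14, Q=16, W=23, A=27 ⇒ S
S: C=14, Y=18, Q=20, W=27, A=31 ⇒ C
C: W=19, Y=24, Q=26, A=29 ⇒ W
W: Q=7, Y=11, A=18 ⇒ Q
Q: Y=4, A=15 ⇒ Y
Y: A=19 ⇒ A
NN route D → S → C → W → Q → Y → A → D costs 94.
Optimal: D → C → W → A → Q → Y → S → D costs 88 (by enumerating all 360 distinct tours).
Excess = 94 − 88 = 6.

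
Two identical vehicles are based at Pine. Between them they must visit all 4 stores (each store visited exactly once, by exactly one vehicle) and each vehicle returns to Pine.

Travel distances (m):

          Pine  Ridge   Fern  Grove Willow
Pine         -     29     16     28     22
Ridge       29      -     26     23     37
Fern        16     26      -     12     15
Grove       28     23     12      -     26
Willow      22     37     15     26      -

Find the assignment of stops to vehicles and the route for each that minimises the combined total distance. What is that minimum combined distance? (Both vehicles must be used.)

Minimum combined distance: 124 m.

Check every non-empty split of the stops between the two vehicles; for each half take its own optimal tour:
  {Ridge} + {Fern, Grove, Willow}: 58 + 76 = 134
  {Fern} + {Ridge, Grove, Willow}: 32 + 100 = 132
  {Ridge, Fern} + {Grove, Willow}: 71 + 76 = 147
  {Grove} + {Ridge, Fern, Willow}: 56 + 92 = 148
  {Ridge, Grove} + {Fern, Willow}: 80 + 53 = 133
  {Fern, Grove} + {Ridge, Willow}: 56 + 88 = 144
  … (7 splits in total)
  {Ridge, Fern, Grove} + {Willow}: 80 + 44 = 124  ← best
Best: vehicle 1 Pine → Ridge → Grove → Fern → Pine = 80; vehicle 2 Pine → Willow → Pine = 44; combined 124.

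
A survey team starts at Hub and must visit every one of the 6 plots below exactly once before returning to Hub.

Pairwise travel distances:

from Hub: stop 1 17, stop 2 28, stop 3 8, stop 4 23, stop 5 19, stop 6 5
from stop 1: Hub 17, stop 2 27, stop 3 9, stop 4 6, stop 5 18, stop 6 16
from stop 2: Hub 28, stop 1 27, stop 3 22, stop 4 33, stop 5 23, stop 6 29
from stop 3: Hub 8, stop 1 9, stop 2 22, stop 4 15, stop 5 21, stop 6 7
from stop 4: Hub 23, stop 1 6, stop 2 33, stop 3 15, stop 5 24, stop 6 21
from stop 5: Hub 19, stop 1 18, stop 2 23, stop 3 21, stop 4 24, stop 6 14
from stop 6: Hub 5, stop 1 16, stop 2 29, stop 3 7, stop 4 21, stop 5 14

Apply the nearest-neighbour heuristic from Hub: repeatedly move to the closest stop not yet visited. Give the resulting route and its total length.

Total distance 102 via the nearest-neighbour route Hub → stop 6 → stop 3 → stop 1 → stop 4 → stop 5 → stop 2 → Hub.

At Hub the remaining stops are stop 6 5, stop 3 8, stop 1 17, stop 5 19, stop 4 23, stop 2 28; go to stop 6.
At stop 6 the remaining stops are stop 3 7, stop 5 14, stop 1 16, stop 4 21, stop 2 29; go to stop 3.
At stop 3 the remaining stops are stop 1 9, stop 4 15, stop 5 21, stop 2 22; go to stop 1.
At stop 1 the remaining stops are stop 4 6, stop 5 18, stop 2 27; go to stop 4.
At stop 4 the remaining stops are stop 5 24, stop 2 33; go to stop 5.
At stop 5 the remaining stops are stop 2 23; go to stop 2.
Return stop 2→Hub: 28.
Total = 5 + 7 + 9 + 6 + 24 + 23 + 28 = 102.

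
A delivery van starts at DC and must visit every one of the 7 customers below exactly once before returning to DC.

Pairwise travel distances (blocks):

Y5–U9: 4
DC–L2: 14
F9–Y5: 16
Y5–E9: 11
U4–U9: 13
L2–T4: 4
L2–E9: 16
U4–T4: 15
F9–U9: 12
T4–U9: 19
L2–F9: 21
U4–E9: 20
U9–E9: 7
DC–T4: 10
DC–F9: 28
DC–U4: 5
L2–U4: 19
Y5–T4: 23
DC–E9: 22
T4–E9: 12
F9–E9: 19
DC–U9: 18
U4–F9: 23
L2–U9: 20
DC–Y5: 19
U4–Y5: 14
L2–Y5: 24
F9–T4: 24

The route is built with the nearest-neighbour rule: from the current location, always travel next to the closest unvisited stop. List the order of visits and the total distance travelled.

From DC: distances to unvisited — U4=5, T4=10, L2=14, U9=18, Y5=19, E9=22, F9=28. Nearest is U4 (5).
From U4: distances to unvisited — U9=13, Y5=14, T4=15, L2=19, E9=20, F9=23. Nearest is U9 (13).
From U9: distances to unvisited — Y5=4, E9=7, F9=12, T4=19, L2=20. Nearest is Y5 (4).
From Y5: distances to unvisited — E9=11, F9=16, T4=23, L2=24. Nearest is E9 (11).
From E9: distances to unvisited — T4=12, L2=16, F9=19. Nearest is T4 (12).
From T4: distances to unvisited — L2=4, F9=24. Nearest is L2 (4).
From L2: distances to unvisited — F9=21. Nearest is F9 (21).
Return F9→DC: 28.
Total = 5 + 13 + 4 + 11 + 12 + 4 + 21 + 28 = 98.

98 blocks along DC → U4 → U9 → Y5 → E9 → T4 → L2 → F9 → DC.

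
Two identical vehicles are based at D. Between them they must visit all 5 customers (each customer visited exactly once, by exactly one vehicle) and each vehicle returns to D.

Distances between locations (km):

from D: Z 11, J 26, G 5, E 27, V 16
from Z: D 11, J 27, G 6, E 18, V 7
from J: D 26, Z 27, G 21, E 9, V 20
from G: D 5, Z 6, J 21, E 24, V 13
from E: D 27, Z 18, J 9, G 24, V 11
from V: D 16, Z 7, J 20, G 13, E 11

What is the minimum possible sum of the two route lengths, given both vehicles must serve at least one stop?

There are 2^4 − 1 = 15 ways to divide the 5 stops into two non-empty groups. For each, the best each vehicle can do is its own shortest tour through its group:
  {Z} + {J, G, E, V}: 22 + 62 = 84
  {J} + {Z, G, E, V}: 52 + 56 = 108
  {Z, J} + {G, E, V}: 64 + 56 = 120
  {G} + {Z, J, E, V}: 10 + 64 = 74
  {Z, G} + {J, E, V}: 22 + 62 = 84
  {J, G} + {Z, E, V}: 52 + 56 = 108
  … (15 splits in total)
Best: vehicle 1 D → G → D = 10; vehicle 2 D → Z → V → E → J → D = 64; combined 74.

Minimum combined distance: 74 km.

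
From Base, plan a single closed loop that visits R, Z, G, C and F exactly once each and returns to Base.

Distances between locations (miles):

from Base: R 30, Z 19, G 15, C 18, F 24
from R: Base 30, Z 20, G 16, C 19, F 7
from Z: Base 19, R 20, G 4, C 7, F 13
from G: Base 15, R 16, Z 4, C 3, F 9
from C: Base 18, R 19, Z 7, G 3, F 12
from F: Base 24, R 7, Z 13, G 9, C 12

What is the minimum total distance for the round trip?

Shortest round trip = 75 miles.

There are 60 distinct closed tours to check (reversals are equivalent).
Base→R→Z→G→C→F→Base: 30+20+4+3+12+24 = 93
Base→R→Z→G→F→C→Base: 30+20+4+9+12+18 = 93
Base→R→Z→C→G→F→Base: 30+20+7+3+9+24 = 93
Base→R→Z→C→F→G→Base: 30+20+7+12+9+15 = 93
Base→R→Z→F→G→C→Base: 30+20+13+9+3+18 = 93
Base→R→Z→F→C→G→Base: 30+20+13+12+3+15 = 93
Base→R→G→Z→C→F→Base: 30+16+4+7+12+24 = 93
Base→R→G→Z→F→C→Base: 30+16+4+13+12+18 = 93
Base→R→G→C→Z→F→Base: 30+16+3+7+13+24 = 93
Base→R→G→C→F→Z→Base: 30+16+3+12+13+19 = 93
Base→R→G→F→Z→C→Base: 30+16+9+13+7+18 = 93
Base→R→G→F→C→Z→Base: 30+16+9+12+7+19 = 93
Base→R→C→Z→G→F→Base: 30+19+7+4+9+24 = 93
Base→R→C→Z→F→G→Base: 30+19+7+13+9+15 = 93
… (46 more)
Base→R→F→Z→G→C→Base: 30+7+13+4+3+18 = 75  ← best
The minimum is 75.
One optimal route: Base → R → F → Z → G → C → Base (or its reverse).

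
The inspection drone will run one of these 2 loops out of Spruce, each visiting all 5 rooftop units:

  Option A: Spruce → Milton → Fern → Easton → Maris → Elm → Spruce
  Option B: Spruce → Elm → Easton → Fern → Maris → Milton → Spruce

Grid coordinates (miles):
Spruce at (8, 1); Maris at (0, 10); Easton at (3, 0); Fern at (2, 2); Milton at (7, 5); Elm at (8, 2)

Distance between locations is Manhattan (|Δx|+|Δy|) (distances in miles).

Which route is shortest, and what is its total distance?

38 miles — Option B is the shortest.

Option A: 5 + 8 + 3 + 13 + 16 + 1 = 46
Option B: 1 + 7 + 3 + 10 + 12 + 5 = 38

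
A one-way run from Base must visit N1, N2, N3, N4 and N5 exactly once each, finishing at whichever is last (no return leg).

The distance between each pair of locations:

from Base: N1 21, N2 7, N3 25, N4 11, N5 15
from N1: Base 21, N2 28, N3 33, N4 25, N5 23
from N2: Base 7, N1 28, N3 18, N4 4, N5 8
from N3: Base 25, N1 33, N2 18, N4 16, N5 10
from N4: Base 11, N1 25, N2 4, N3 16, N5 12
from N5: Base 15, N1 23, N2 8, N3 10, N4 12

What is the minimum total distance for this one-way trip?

Minimum one-way distance = 60.

There are 5! = 120 possible orderings.
Base→N1→N2→N3→N4→N5: 21+28+18+16+12 = 95
Base→N1→N2→N3→N5→N4: 21+28+18+10+12 = 89
Base→N1→N2→N4→N3→N5: 21+28+4+16+10 = 79
Base→N1→N2→N4→N5→N3: 21+28+4+12+10 = 75
Base→N1→N2→N5→N3→N4: 21+28+8+10+16 = 83
Base→N1→N2→N5→N4→N3: 21+28+8+12+16 = 85
Base→N1→N3→N2→N4→N5: 21+33+18+4+12 = 88
Base→N1→N3→N2→N5→N4: 21+33+18+8+12 = 92
Base→N1→N3→N4→N2→N5: 21+33+16+4+8 = 82
Base→N1→N3→N4→N5→N2: 21+33+16+12+8 = 90
Base→N1→N3→N5→N2→N4: 21+33+10+8+4 = 76
Base→N1→N3→N5→N4→N2: 21+33+10+12+4 = 80
Base→N1→N4→N2→N3→N5: 21+25+4+18+10 = 78
Base→N1→N4→N2→N5→N3: 21+25+4+8+10 = 68
… (106 more)
Base→N2→N4→N3→N5→N1: 7+4+16+10+23 = 60  ← best
The minimum is 60.
One shortest path: Base → N2 → N4 → N3 → N5 → N1.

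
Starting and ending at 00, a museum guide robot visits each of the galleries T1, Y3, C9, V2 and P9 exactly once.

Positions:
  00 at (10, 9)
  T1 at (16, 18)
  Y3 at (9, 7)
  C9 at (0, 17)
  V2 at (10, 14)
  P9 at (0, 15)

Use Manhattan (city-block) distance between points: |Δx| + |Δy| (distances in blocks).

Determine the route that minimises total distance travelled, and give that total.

00-T1-Y3-C9-V2-P9-00: 15+18+19+13+11+16 = 92
00-T1-Y3-C9-P9-V2-00: 15+18+19+2+11+5 = 70
00-T1-Y3-V2-C9-P9-00: 15+18+8+13+2+16 = 72
00-T1-Y3-V2-P9-C9-00: 15+18+8+11+2+18 = 72
00-T1-Y3-P9-C9-V2-00: 15+18+17+2+13+5 = 70
00-T1-Y3-P9-V2-C9-00: 15+18+17+11+13+18 = 92
00-T1-C9-Y3-V2-P9-00: 15+17+19+8+11+16 = 86
00-T1-C9-Y3-P9-V2-00: 15+17+19+17+11+5 = 84
00-T1-C9-V2-Y3-P9-00: 15+17+13+8+17+16 = 86
00-T1-C9-V2-P9-Y3-00: 15+17+13+11+17+3 = 76
00-T1-C9-P9-Y3-V2-00: 15+17+2+17+8+5 = 64
00-T1-C9-P9-V2-Y3-00: 15+17+2+11+8+3 = 56
00-T1-V2-Y3-C9-P9-00: 15+10+8+19+2+16 = 70
00-T1-V2-Y3-P9-C9-00: 15+10+8+17+2+18 = 70
… (46 more)
00-Y3-P9-C9-T1-V2-00: 3+17+2+17+10+5 = 54  ← best
The minimum is 54.
One optimal route: 00 → Y3 → P9 → C9 → T1 → V2 → 00 (or its reverse).

Minimum total distance: 54 blocks.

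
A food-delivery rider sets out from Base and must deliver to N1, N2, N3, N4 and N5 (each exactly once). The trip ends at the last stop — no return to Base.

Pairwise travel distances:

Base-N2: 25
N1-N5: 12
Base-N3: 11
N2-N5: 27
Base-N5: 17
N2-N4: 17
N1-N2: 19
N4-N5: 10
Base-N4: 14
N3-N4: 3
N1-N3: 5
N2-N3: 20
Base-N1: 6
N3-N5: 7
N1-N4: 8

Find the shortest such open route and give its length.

Minimum one-way distance = 45.

There are 5! = 120 possible orderings.
Base - N1 - N2 - N3 - N4 - N5: 6+19+20+3+10 = 58
Base - N1 - N2 - N3 - N5 - N4: 6+19+20+7+10 = 62
Base - N1 - N2 - N4 - N3 - N5: 6+19+17+3+7 = 52
Base - N1 - N2 - N4 - N5 - N3: 6+19+17+10+7 = 59
Base - N1 - N2 - N5 - N3 - N4: 6+19+27+7+3 = 62
Base - N1 - N2 - N5 - N4 - N3: 6+19+27+10+3 = 65
Base - N1 - N3 - N2 - N4 - N5: 6+5+20+17+10 = 58
Base - N1 - N3 - N2 - N5 - N4: 6+5+20+27+10 = 68
Base - N1 - N3 - N4 - N2 - N5: 6+5+3+17+27 = 58
Base - N1 - N3 - N4 - N5 - N2: 6+5+3+10+27 = 51
Base - N1 - N3 - N5 - N2 - N4: 6+5+7+27+17 = 62
Base - N1 - N3 - N5 - N4 - N2: 6+5+7+10+17 = 45
Base - N1 - N4 - N2 - N3 - N5: 6+8+17+20+7 = 58
Base - N1 - N4 - N2 - N5 - N3: 6+8+17+27+7 = 65
… (106 more)
The minimum is 45.
One shortest path: Base → N1 → N3 → N5 → N4 → N2.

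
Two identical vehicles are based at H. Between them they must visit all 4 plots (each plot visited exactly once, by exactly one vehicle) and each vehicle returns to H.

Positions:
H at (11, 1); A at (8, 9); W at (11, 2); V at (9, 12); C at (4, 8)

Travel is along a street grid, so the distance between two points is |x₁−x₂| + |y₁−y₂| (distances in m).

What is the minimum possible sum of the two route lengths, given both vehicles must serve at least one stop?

Minimum combined distance: 38 m.

Check every non-empty split of the stops between the two vehicles; for each half take its own optimal tour:
  {A} + {W, V, C}: 22 + 36 = 58
  {W} + {A, V, C}: 2 + 36 = 38
  {A, W} + {V, C}: 22 + 36 = 58
  {V} + {A, W, C}: 26 + 30 = 56
  {A, V} + {W, C}: 28 + 28 = 56
  {W, V} + {A, C}: 26 + 30 = 56
  … (7 splits in total)
Best: vehicle 1 H → W → H = 2; vehicle 2 H → V → A → C → H = 36; combined 38.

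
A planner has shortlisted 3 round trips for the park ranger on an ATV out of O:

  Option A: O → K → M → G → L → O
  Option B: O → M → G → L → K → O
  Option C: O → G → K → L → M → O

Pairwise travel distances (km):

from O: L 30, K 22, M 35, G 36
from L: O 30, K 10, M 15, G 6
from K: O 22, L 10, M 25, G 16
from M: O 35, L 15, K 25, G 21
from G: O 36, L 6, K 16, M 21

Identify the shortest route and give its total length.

Option A: 22 + 25 + 21 + 6 + 30 = 104
Option B: 35 + 21 + 6 + 10 + 22 = 94
Option C: 36 + 16 + 10 + 15 + 35 = 112

94 km — Option B is the shortest.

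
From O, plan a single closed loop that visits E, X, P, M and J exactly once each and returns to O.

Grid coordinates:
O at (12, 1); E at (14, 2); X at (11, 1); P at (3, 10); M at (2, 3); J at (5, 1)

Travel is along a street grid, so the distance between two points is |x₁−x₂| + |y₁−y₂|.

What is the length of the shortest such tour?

Minimum total distance: 42.

O → E → X → P → M → J → O: 3+4+17+8+5+7 = 44
O → E → X → P → J → M → O: 3+4+17+11+5+12 = 52
O → E → X → M → P → J → O: 3+4+11+8+11+7 = 44
O → E → X → M → J → P → O: 3+4+11+5+11+18 = 52
O → E → X → J → P → M → O: 3+4+6+11+8+12 = 44
O → E → X → J → M → P → O: 3+4+6+5+8+18 = 44
O → E → P → X → M → J → O: 3+19+17+11+5+7 = 62
O → E → P → X → J → M → O: 3+19+17+6+5+12 = 62
O → E → P → M → X → J → O: 3+19+8+11+6+7 = 54
O → E → P → M → J → X → O: 3+19+8+5+6+1 = 42
O → E → P → J → X → M → O: 3+19+11+6+11+12 = 62
O → E → P → J → M → X → O: 3+19+11+5+11+1 = 50
O → E → M → X → P → J → O: 3+13+11+17+11+7 = 62
O → E → M → X → J → P → O: 3+13+11+6+11+18 = 62
… (46 more)
The minimum is 42.
One optimal route: O → E → P → M → J → X → O (or its reverse).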